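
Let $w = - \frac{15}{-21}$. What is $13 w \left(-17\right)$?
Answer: $- \frac{1105}{7} \approx -157.86$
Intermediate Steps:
$w = \frac{5}{7}$ ($w = \left(-15\right) \left(- \frac{1}{21}\right) = \frac{5}{7} \approx 0.71429$)
$13 w \left(-17\right) = 13 \cdot \frac{5}{7} \left(-17\right) = \frac{65}{7} \left(-17\right) = - \frac{1105}{7}$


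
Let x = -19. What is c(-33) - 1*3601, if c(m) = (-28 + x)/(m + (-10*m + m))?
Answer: -950711/264 ≈ -3601.2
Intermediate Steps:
c(m) = 47/(8*m) (c(m) = (-28 - 19)/(m + (-10*m + m)) = -47/(m - 9*m) = -47*(-1/(8*m)) = -(-47)/(8*m) = 47/(8*m))
c(-33) - 1*3601 = (47/8)/(-33) - 1*3601 = (47/8)*(-1/33) - 3601 = -47/264 - 3601 = -950711/264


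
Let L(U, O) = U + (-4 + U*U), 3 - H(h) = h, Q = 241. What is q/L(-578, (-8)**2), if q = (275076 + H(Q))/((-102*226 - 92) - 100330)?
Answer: -137419/20589412974 ≈ -6.6743e-6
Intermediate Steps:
H(h) = 3 - h
L(U, O) = -4 + U + U**2 (L(U, O) = U + (-4 + U**2) = -4 + U + U**2)
q = -137419/61737 (q = (275076 + (3 - 1*241))/((-102*226 - 92) - 100330) = (275076 + (3 - 241))/((-23052 - 92) - 100330) = (275076 - 238)/(-23144 - 100330) = 274838/(-123474) = 274838*(-1/123474) = -137419/61737 ≈ -2.2259)
q/L(-578, (-8)**2) = -137419/(61737*(-4 - 578 + (-578)**2)) = -137419/(61737*(-4 - 578 + 334084)) = -137419/61737/333502 = -137419/61737*1/333502 = -137419/20589412974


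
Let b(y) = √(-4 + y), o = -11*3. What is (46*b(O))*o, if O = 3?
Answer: -1518*I ≈ -1518.0*I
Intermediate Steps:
o = -33
(46*b(O))*o = (46*√(-4 + 3))*(-33) = (46*√(-1))*(-33) = (46*I)*(-33) = -1518*I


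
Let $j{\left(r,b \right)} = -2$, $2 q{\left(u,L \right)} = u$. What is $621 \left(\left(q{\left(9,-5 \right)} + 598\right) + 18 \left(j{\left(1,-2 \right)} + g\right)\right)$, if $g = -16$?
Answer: $\frac{345897}{2} \approx 1.7295 \cdot 10^{5}$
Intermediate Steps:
$q{\left(u,L \right)} = \frac{u}{2}$
$621 \left(\left(q{\left(9,-5 \right)} + 598\right) + 18 \left(j{\left(1,-2 \right)} + g\right)\right) = 621 \left(\left(\frac{1}{2} \cdot 9 + 598\right) + 18 \left(-2 - 16\right)\right) = 621 \left(\left(\frac{9}{2} + 598\right) + 18 \left(-18\right)\right) = 621 \left(\frac{1205}{2} - 324\right) = 621 \cdot \frac{557}{2} = \frac{345897}{2}$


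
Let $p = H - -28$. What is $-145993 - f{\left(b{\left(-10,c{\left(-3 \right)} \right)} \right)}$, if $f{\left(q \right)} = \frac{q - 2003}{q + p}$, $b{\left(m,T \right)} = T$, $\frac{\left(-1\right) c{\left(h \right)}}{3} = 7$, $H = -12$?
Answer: $- \frac{731989}{5} \approx -1.464 \cdot 10^{5}$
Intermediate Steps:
$c{\left(h \right)} = -21$ ($c{\left(h \right)} = \left(-3\right) 7 = -21$)
$p = 16$ ($p = -12 - -28 = -12 + 28 = 16$)
$f{\left(q \right)} = \frac{-2003 + q}{16 + q}$ ($f{\left(q \right)} = \frac{q - 2003}{q + 16} = \frac{-2003 + q}{16 + q}$)
$-145993 - f{\left(b{\left(-10,c{\left(-3 \right)} \right)} \right)} = -145993 - \frac{-2003 - 21}{16 - 21} = -145993 - \frac{1}{-5} \left(-2024\right) = -145993 - \left(- \frac{1}{5}\right) \left(-2024\right) = -145993 - \frac{2024}{5} = - \frac{731989}{5}$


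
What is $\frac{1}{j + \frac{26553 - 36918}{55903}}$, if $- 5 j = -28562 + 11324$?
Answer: $\frac{279515}{963604089} \approx 0.00029007$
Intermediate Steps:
$j = \frac{17238}{5}$ ($j = - \frac{-28562 + 11324}{5} = \left(- \frac{1}{5}\right) \left(-17238\right) = \frac{17238}{5} \approx 3447.6$)
$\frac{1}{j + \frac{26553 - 36918}{55903}} = \frac{1}{\frac{17238}{5} + \frac{26553 - 36918}{55903}} = \frac{1}{\frac{17238}{5} + \left(26553 - 36918\right) \frac{1}{55903}} = \frac{1}{\frac{17238}{5} - \frac{10365}{55903}} = \frac{1}{\frac{963604089}{279515}} = \frac{279515}{963604089}$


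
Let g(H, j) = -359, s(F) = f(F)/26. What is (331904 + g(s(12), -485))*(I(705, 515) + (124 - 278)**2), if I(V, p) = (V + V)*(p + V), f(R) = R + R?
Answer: 578186630220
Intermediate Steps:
f(R) = 2*R
I(V, p) = 2*V*(V + p) (I(V, p) = (2*V)*(V + p) = 2*V*(V + p))
s(F) = F/13 (s(F) = (2*F)/26 = (2*F)*(1/26) = F/13)
(331904 + g(s(12), -485))*(I(705, 515) + (124 - 278)**2) = (331904 - 359)*(2*705*(705 + 515) + (124 - 278)**2) = 331545*(2*705*1220 + (-154)**2) = 331545*(1720200 + 23716) = 331545*1743916 = 578186630220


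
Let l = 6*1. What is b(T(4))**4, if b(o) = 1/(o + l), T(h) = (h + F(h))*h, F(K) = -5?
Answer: 1/16 ≈ 0.062500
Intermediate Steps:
l = 6
T(h) = h*(-5 + h) (T(h) = (h - 5)*h = (-5 + h)*h = h*(-5 + h))
b(o) = 1/(6 + o) (b(o) = 1/(o + 6) = 1/(6 + o))
b(T(4))**4 = (1/(6 + 4*(-5 + 4)))**4 = (1/(6 + 4*(-1)))**4 = (1/(6 - 4))**4 = (1/2)**4 = 1/16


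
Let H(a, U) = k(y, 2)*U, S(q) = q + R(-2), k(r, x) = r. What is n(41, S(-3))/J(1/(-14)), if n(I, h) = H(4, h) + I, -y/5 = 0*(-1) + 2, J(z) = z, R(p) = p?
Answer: -1274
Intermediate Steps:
y = -10 (y = -5*(0*(-1) + 2) = -5*(0 + 2) = -5*2 = -10)
S(q) = -2 + q (S(q) = q - 2 = -2 + q)
H(a, U) = -10*U
n(I, h) = I - 10*h (n(I, h) = -10*h + I = I - 10*h)
n(41, S(-3))/J(1/(-14)) = (41 - 10*(-2 - 3))/(1/(-14)) = (41 - 10*(-5))/(-1/14) = (41 + 50)*(-14) = 91*(-14) = -1274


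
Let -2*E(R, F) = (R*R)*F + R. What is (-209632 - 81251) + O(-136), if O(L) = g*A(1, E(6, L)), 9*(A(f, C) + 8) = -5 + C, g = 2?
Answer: -2613211/9 ≈ -2.9036e+5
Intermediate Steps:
E(R, F) = -R/2 - F*R²/2 (E(R, F) = -((R*R)*F + R)/2 = -(R²*F + R)/2 = -(F*R² + R)/2 = -(R + F*R²)/2 = -R/2 - F*R²/2)
A(f, C) = -77/9 + C/9 (A(f, C) = -8 + (-5 + C)/9 = -8 + (-5/9 + C/9) = -77/9 + C/9)
O(L) = -160/9 - 4*L (O(L) = 2*(-77/9 + (-½*6*(1 + L*6))/9) = 2*(-77/9 + (-½*6*(1 + 6*L))/9) = 2*(-77/9 + (-3 - 18*L)/9) = 2*(-77/9 + (-⅓ - 2*L)) = 2*(-80/9 - 2*L) = -160/9 - 4*L)
(-209632 - 81251) + O(-136) = (-209632 - 81251) + (-160/9 - 4*(-136)) = -290883 + (-160/9 + 544) = -290883 + 4736/9 = -2613211/9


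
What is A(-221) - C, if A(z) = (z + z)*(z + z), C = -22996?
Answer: 218360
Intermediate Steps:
A(z) = 4*z² (A(z) = (2*z)*(2*z) = 4*z²)
A(-221) - C = 4*(-221)² - 1*(-22996) = 4*48841 + 22996 = 195364 + 22996 = 218360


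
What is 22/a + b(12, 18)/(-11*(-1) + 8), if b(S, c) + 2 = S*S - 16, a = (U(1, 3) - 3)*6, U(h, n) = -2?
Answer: 1681/285 ≈ 5.8982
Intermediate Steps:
a = -30 (a = (-2 - 3)*6 = -5*6 = -30)
b(S, c) = -18 + S**2 (b(S, c) = -2 + (S*S - 16) = -2 + (S**2 - 16) = -2 + (-16 + S**2) = -18 + S**2)
22/a + b(12, 18)/(-11*(-1) + 8) = 22/(-30) + (-18 + 12**2)/(-11*(-1) + 8) = 22*(-1/30) + (-18 + 144)/(11 + 8) = -11/15 + 126/19 = 1681/285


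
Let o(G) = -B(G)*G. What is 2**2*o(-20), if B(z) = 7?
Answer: 560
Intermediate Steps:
o(G) = -7*G
2**2*o(-20) = 2**2*(-7*(-20)) = 4*140 = 560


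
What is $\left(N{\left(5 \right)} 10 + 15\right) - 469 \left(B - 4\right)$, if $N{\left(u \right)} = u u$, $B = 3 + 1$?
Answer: $265$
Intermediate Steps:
$B = 4$
$N{\left(u \right)} = u^{2}$
$\left(N{\left(5 \right)} 10 + 15\right) - 469 \left(B - 4\right) = \left(5^{2} \cdot 10 + 15\right) - 469 \left(4 - 4\right) = \left(25 \cdot 10 + 15\right) - 469 \left(4 - 4\right) = \left(250 + 15\right) - 469 \cdot 0 = 265 - 0 = 265 + 0 = 265$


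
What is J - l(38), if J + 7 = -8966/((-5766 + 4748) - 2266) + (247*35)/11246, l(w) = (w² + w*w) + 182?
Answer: -14188765464/4616483 ≈ -3073.5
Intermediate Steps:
l(w) = 182 + 2*w² (l(w) = (w² + w²) + 182 = 2*w² + 182 = 182 + 2*w²)
J = -16162654/4616483 (J = -7 + (-8966/((-5766 + 4748) - 2266) + (247*35)/11246) = -7 + (-8966/(-1018 - 2266) + 8645*(1/11246)) = -7 + (-8966/(-3284) + 8645/11246) = -7 + (-8966*(-1/3284) + 8645/11246) = -7 + (4483/1642 + 8645/11246) = -7 + 16152727/4616483 = -16162654/4616483 ≈ -3.5011)
J - l(38) = -16162654/4616483 - (182 + 2*38²) = -16162654/4616483 - (182 + 2*1444) = -16162654/4616483 - (182 + 2888) = -16162654/4616483 - 1*3070 = -16162654/4616483 - 3070 = -14188765464/4616483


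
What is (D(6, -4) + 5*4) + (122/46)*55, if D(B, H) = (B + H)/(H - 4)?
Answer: 15237/92 ≈ 165.62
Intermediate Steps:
D(B, H) = (B + H)/(-4 + H)
(D(6, -4) + 5*4) + (122/46)*55 = ((6 - 4)/(-4 - 4) + 5*4) + (122/46)*55 = (2/(-8) + 20) + (122*(1/46))*55 = (-⅛*2 + 20) + (61/23)*55 = (-¼ + 20) + 3355/23 = 79/4 + 3355/23 = 15237/92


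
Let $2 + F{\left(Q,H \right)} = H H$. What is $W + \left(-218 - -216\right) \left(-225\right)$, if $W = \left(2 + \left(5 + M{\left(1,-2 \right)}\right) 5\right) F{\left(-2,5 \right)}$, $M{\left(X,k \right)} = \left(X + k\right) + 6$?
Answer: $1646$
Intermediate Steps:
$F{\left(Q,H \right)} = -2 + H^{2}$ ($F{\left(Q,H \right)} = -2 + H H = -2 + H^{2}$)
$M{\left(X,k \right)} = 6 + X + k$
$W = 1196$ ($W = \left(2 + \left(5 + \left(6 + 1 - 2\right)\right) 5\right) \left(-2 + 5^{2}\right) = \left(2 + \left(5 + 5\right) 5\right) \left(-2 + 25\right) = \left(2 + 10 \cdot 5\right) 23 = \left(2 + 50\right) 23 = 52 \cdot 23 = 1196$)
$W + \left(-218 - -216\right) \left(-225\right) = 1196 + \left(-218 - -216\right) \left(-225\right) = 1196 + \left(-218 + 216\right) \left(-225\right) = 1196 - -450 = 1196 + 450 = 1646$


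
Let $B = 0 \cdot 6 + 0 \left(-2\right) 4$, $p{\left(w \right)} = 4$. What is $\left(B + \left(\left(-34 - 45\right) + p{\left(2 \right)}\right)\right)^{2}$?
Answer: $5625$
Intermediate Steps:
$B = 0$ ($B = 0 + 0 \cdot 4 = 0 + 0 = 0$)
$\left(B + \left(\left(-34 - 45\right) + p{\left(2 \right)}\right)\right)^{2} = \left(0 + \left(\left(-34 - 45\right) + 4\right)\right)^{2} = \left(0 + \left(-79 + 4\right)\right)^{2} = \left(0 - 75\right)^{2} = \left(-75\right)^{2} = 5625$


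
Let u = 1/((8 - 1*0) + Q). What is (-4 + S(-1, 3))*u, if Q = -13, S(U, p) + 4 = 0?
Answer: 8/5 ≈ 1.6000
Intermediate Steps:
S(U, p) = -4 (S(U, p) = -4 + 0 = -4)
u = -1/5 (u = 1/((8 - 1*0) - 13) = 1/((8 + 0) - 13) = 1/(8 - 13) = 1/(-5) = -1/5 ≈ -0.20000)
(-4 + S(-1, 3))*u = (-4 - 4)*(-1/5) = -8*(-1/5) = 8/5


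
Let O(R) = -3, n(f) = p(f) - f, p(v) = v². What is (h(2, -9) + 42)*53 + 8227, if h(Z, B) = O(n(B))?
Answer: 10294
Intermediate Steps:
n(f) = f² - f
h(Z, B) = -3
(h(2, -9) + 42)*53 + 8227 = (-3 + 42)*53 + 8227 = 39*53 + 8227 = 2067 + 8227 = 10294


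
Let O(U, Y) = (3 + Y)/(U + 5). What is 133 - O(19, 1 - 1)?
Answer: 1063/8 ≈ 132.88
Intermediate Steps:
O(U, Y) = (3 + Y)/(5 + U)
133 - O(19, 1 - 1) = 133 - (3 + (1 - 1))/(5 + 19) = 133 - (3 + 0)/24 = 133 - 3/24 = 133 - 1*⅛ = 133 - ⅛ = 1063/8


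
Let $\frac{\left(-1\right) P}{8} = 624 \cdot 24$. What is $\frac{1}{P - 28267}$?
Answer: $- \frac{1}{148075} \approx -6.7533 \cdot 10^{-6}$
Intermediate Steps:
$P = -119808$ ($P = - 8 \cdot 624 \cdot 24 = \left(-8\right) 14976 = -119808$)
$\frac{1}{P - 28267} = \frac{1}{-119808 - 28267} = \frac{1}{-148075} = - \frac{1}{148075}$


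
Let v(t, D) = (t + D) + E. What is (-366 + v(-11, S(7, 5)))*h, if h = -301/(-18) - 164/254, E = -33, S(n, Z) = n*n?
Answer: -13267111/2286 ≈ -5803.6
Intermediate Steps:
S(n, Z) = n²
v(t, D) = -33 + D + t (v(t, D) = (t + D) - 33 = (D + t) - 33 = -33 + D + t)
h = 36751/2286 (h = -301*(-1/18) - 164*1/254 = 301/18 - 82/127 = 36751/2286 ≈ 16.077)
(-366 + v(-11, S(7, 5)))*h = (-366 + (-33 + 7² - 11))*(36751/2286) = (-366 + (-33 + 49 - 11))*(36751/2286) = (-366 + 5)*(36751/2286) = -361*36751/2286 = -13267111/2286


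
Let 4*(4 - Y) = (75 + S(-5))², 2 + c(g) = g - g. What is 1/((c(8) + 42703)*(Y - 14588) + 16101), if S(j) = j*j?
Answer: -1/729487783 ≈ -1.3708e-9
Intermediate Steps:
S(j) = j²
c(g) = -2 (c(g) = -2 + (g - g) = -2 + 0 = -2)
Y = -2496 (Y = 4 - (75 + (-5)²)²/4 = 4 - (75 + 25)²/4 = 4 - ¼*100² = 4 - ¼*10000 = 4 - 2500 = -2496)
1/((c(8) + 42703)*(Y - 14588) + 16101) = 1/((-2 + 42703)*(-2496 - 14588) + 16101) = 1/(42701*(-17084) + 16101) = 1/(-729503884 + 16101) = 1/(-729487783) = -1/729487783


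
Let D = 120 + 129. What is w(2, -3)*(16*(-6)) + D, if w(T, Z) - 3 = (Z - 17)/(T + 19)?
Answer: 367/7 ≈ 52.429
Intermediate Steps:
w(T, Z) = 3 + (-17 + Z)/(19 + T) (w(T, Z) = 3 + (Z - 17)/(T + 19) = 3 + (-17 + Z)/(19 + T))
D = 249
w(2, -3)*(16*(-6)) + D = ((40 - 3 + 3*2)/(19 + 2))*(16*(-6)) + 249 = ((40 - 3 + 6)/21)*(-96) + 249 = ((1/21)*43)*(-96) + 249 = (43/21)*(-96) + 249 = -1376/7 + 249 = 367/7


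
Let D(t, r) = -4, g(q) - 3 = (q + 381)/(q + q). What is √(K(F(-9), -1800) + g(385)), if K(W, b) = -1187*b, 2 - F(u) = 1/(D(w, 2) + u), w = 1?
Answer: √316698127130/385 ≈ 1461.7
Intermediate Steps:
g(q) = 3 + (381 + q)/(2*q) (g(q) = 3 + (q + 381)/(q + q) = 3 + (381 + q)/((2*q)) = 3 + (381 + q)*(1/(2*q)) = 3 + (381 + q)/(2*q))
F(u) = 2 - 1/(-4 + u)
√(K(F(-9), -1800) + g(385)) = √(-1187*(-1800) + (½)*(381 + 7*385)/385) = √(2136600 + (½)*(1/385)*(381 + 2695)) = √(2136600 + (½)*(1/385)*3076) = √(2136600 + 1538/385) = √(822592538/385) = √316698127130/385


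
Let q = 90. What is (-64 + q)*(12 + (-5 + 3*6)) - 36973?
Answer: -36323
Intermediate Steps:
(-64 + q)*(12 + (-5 + 3*6)) - 36973 = (-64 + 90)*(12 + (-5 + 3*6)) - 36973 = 26*(12 + (-5 + 18)) - 36973 = 26*(12 + 13) - 36973 = 26*25 - 36973 = 650 - 36973 = -36323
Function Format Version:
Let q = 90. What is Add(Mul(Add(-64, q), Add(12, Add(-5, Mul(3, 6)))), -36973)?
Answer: -36323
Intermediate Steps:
Add(Mul(Add(-64, q), Add(12, Add(-5, Mul(3, 6)))), -36973) = Add(Mul(Add(-64, 90), Add(12, Add(-5, Mul(3, 6)))), -36973) = Add(Mul(26, Add(12, Add(-5, 18))), -36973) = Add(Mul(26, Add(12, 13)), -36973) = Add(Mul(26, 25), -36973) = Add(650, -36973) = -36323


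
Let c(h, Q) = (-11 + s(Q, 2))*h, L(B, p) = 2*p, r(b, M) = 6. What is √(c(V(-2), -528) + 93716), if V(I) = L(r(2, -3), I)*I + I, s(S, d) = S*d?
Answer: √87314 ≈ 295.49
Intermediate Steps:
V(I) = I + 2*I² (V(I) = (2*I)*I + I = 2*I² + I = I + 2*I²)
c(h, Q) = h*(-11 + 2*Q) (c(h, Q) = (-11 + Q*2)*h = (-11 + 2*Q)*h = h*(-11 + 2*Q))
√(c(V(-2), -528) + 93716) = √((-2*(1 + 2*(-2)))*(-11 + 2*(-528)) + 93716) = √((-2*(1 - 4))*(-11 - 1056) + 93716) = √(-2*(-3)*(-1067) + 93716) = √(6*(-1067) + 93716) = √(-6402 + 93716) = √87314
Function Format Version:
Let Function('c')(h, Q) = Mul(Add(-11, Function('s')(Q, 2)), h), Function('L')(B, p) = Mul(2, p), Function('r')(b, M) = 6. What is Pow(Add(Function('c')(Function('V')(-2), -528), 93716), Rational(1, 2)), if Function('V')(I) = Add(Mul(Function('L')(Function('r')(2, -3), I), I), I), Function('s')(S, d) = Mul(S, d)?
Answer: Pow(87314, Rational(1, 2)) ≈ 295.49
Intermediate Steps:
Function('V')(I) = Add(I, Mul(2, Pow(I, 2))) (Function('V')(I) = Add(Mul(Mul(2, I), I), I) = Add(Mul(2, Pow(I, 2)), I) = Add(I, Mul(2, Pow(I, 2))))
Function('c')(h, Q) = Mul(h, Add(-11, Mul(2, Q))) (Function('c')(h, Q) = Mul(Add(-11, Mul(Q, 2)), h) = Mul(Add(-11, Mul(2, Q)), h) = Mul(h, Add(-11, Mul(2, Q))))
Pow(Add(Function('c')(Function('V')(-2), -528), 93716), Rational(1, 2)) = Pow(Add(Mul(Mul(-2, Add(1, Mul(2, -2))), Add(-11, Mul(2, -528))), 93716), Rational(1, 2)) = Pow(Add(Mul(Mul(-2, Add(1, -4)), Add(-11, -1056)), 93716), Rational(1, 2)) = Pow(Add(Mul(Mul(-2, -3), -1067), 93716), Rational(1, 2)) = Pow(Add(Mul(6, -1067), 93716), Rational(1, 2)) = Pow(Add(-6402, 93716), Rational(1, 2)) = Pow(87314, Rational(1, 2))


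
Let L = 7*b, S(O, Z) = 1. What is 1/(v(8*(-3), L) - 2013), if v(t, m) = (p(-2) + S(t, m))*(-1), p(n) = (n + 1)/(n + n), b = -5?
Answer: -4/8057 ≈ -0.00049646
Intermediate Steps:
p(n) = (1 + n)/(2*n) (p(n) = (1 + n)/((2*n)) = (1 + n)*(1/(2*n)) = (1 + n)/(2*n))
L = -35 (L = 7*(-5) = -35)
v(t, m) = -5/4 (v(t, m) = ((½)*(1 - 2)/(-2) + 1)*(-1) = ((½)*(-½)*(-1) + 1)*(-1) = (¼ + 1)*(-1) = (5/4)*(-1) = -5/4)
1/(v(8*(-3), L) - 2013) = 1/(-5/4 - 2013) = 1/(-8057/4) = -4/8057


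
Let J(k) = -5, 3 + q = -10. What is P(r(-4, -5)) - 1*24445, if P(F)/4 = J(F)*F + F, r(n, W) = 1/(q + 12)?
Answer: -24429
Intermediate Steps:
q = -13 (q = -3 - 10 = -13)
r(n, W) = -1 (r(n, W) = 1/(-13 + 12) = 1/(-1) = -1)
P(F) = -16*F (P(F) = 4*(-5*F + F) = 4*(-4*F) = -16*F)
P(r(-4, -5)) - 1*24445 = -16*(-1) - 1*24445 = 16 - 24445 = -24429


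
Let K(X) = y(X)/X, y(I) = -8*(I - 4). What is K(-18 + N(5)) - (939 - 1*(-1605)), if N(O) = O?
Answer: -33208/13 ≈ -2554.5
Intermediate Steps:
y(I) = 32 - 8*I (y(I) = -8*(-4 + I) = 32 - 8*I)
K(X) = (32 - 8*X)/X
K(-18 + N(5)) - (939 - 1*(-1605)) = (-8 + 32/(-18 + 5)) - (939 - 1*(-1605)) = (-8 + 32/(-13)) - (939 + 1605) = (-8 + 32*(-1/13)) - 1*2544 = (-8 - 32/13) - 2544 = -136/13 - 2544 = -33208/13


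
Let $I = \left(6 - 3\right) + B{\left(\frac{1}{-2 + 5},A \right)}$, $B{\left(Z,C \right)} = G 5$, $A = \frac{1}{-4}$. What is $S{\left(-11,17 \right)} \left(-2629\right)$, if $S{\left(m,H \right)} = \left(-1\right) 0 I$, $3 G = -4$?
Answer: $0$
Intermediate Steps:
$G = - \frac{4}{3}$ ($G = \frac{1}{3} \left(-4\right) = - \frac{4}{3} \approx -1.3333$)
$A = - \frac{1}{4} \approx -0.25$
$B{\left(Z,C \right)} = - \frac{20}{3}$ ($B{\left(Z,C \right)} = \left(- \frac{4}{3}\right) 5 = - \frac{20}{3}$)
$I = - \frac{11}{3}$ ($I = \left(6 - 3\right) - \frac{20}{3} = 3 - \frac{20}{3} = - \frac{11}{3} \approx -3.6667$)
$S{\left(m,H \right)} = 0$ ($S{\left(m,H \right)} = \left(-1\right) 0 \left(- \frac{11}{3}\right) = 0 \left(- \frac{11}{3}\right) = 0$)
$S{\left(-11,17 \right)} \left(-2629\right) = 0 \left(-2629\right) = 0$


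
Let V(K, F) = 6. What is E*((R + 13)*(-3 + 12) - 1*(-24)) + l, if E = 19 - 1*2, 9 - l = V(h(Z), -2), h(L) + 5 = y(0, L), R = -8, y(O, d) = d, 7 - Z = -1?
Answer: 1176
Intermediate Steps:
Z = 8 (Z = 7 - 1*(-1) = 7 + 1 = 8)
h(L) = -5 + L
l = 3 (l = 9 - 1*6 = 9 - 6 = 3)
E = 17 (E = 19 - 2 = 17)
E*((R + 13)*(-3 + 12) - 1*(-24)) + l = 17*((-8 + 13)*(-3 + 12) - 1*(-24)) + 3 = 17*(5*9 + 24) + 3 = 17*(45 + 24) + 3 = 17*69 + 3 = 1173 + 3 = 1176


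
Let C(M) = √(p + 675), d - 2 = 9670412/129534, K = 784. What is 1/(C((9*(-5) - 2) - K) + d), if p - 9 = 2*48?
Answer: 16077565779/1068836356109 - 4194764289*√195/10688363561090 ≈ 0.0095617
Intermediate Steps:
p = 105 (p = 9 + 2*48 = 9 + 96 = 105)
d = 4964740/64767 (d = 2 + 9670412/129534 = 2 + 9670412*(1/129534) = 2 + 4835206/64767 = 4964740/64767 ≈ 76.655)
C(M) = 2*√195 (C(M) = √(105 + 675) = √780 = 2*√195)
1/(C((9*(-5) - 2) - K) + d) = 1/(2*√195 + 4964740/64767) = 1/(4964740/64767 + 2*√195)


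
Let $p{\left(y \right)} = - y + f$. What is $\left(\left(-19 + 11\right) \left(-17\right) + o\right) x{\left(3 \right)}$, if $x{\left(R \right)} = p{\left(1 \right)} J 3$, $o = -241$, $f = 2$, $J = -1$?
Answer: $315$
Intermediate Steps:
$p{\left(y \right)} = 2 - y$ ($p{\left(y \right)} = - y + 2 = 2 - y$)
$x{\left(R \right)} = -3$ ($x{\left(R \right)} = \left(2 - 1\right) \left(-1\right) 3 = 1 \left(-1\right) 3 = \left(-1\right) 3 = -3$)
$\left(\left(-19 + 11\right) \left(-17\right) + o\right) x{\left(3 \right)} = \left(\left(-19 + 11\right) \left(-17\right) - 241\right) \left(-3\right) = \left(\left(-8\right) \left(-17\right) - 241\right) \left(-3\right) = \left(136 - 241\right) \left(-3\right) = \left(-105\right) \left(-3\right) = 315$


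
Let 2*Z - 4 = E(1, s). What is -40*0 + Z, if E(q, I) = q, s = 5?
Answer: 5/2 ≈ 2.5000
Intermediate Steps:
Z = 5/2 (Z = 2 + (½)*1 = 2 + ½ = 5/2 ≈ 2.5000)
-40*0 + Z = -40*0 + 5/2 = 0 + 5/2 = 5/2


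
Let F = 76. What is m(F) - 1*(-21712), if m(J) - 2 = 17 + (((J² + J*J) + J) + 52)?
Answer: 33411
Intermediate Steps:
m(J) = 71 + J + 2*J² (m(J) = 2 + (17 + (((J² + J*J) + J) + 52)) = 2 + (17 + (((J² + J²) + J) + 52)) = 2 + (17 + ((2*J² + J) + 52)) = 2 + (17 + ((J + 2*J²) + 52)) = 2 + (17 + (52 + J + 2*J²)) = 2 + (69 + J + 2*J²) = 71 + J + 2*J²)
m(F) - 1*(-21712) = (71 + 76 + 2*76²) - 1*(-21712) = (71 + 76 + 2*5776) + 21712 = (71 + 76 + 11552) + 21712 = 11699 + 21712 = 33411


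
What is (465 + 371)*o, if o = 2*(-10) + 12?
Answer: -6688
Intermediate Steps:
o = -8 (o = -20 + 12 = -8)
(465 + 371)*o = (465 + 371)*(-8) = 836*(-8) = -6688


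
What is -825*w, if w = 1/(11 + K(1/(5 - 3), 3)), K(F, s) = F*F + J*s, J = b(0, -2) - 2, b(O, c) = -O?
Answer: -1100/7 ≈ -157.14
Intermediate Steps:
J = -2 (J = -1*0 - 2 = 0 - 2 = -2)
K(F, s) = F**2 - 2*s (K(F, s) = F*F - 2*s = F**2 - 2*s)
w = 4/21 (w = 1/(11 + ((1/(5 - 3))**2 - 2*3)) = 1/(11 + ((1/2)**2 - 6)) = 1/(11 + (1/4 - 6)) = 1/(11 - 23/4) = 1/(21/4) = 4/21 ≈ 0.19048)
-825*w = -825*4/21 = -1100/7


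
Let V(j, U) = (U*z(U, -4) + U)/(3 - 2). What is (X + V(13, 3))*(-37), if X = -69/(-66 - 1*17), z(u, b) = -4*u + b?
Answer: 135642/83 ≈ 1634.2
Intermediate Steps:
z(u, b) = b - 4*u
V(j, U) = U + U*(-4 - 4*U) (V(j, U) = (U*(-4 - 4*U) + U)/(3 - 2) = (U + U*(-4 - 4*U))/1 = (U + U*(-4 - 4*U))*1 = U + U*(-4 - 4*U))
X = 69/83 (X = -69/(-66 - 17) = -69/(-83) = -69*(-1/83) = 69/83 ≈ 0.83133)
(X + V(13, 3))*(-37) = (69/83 - 1*3*(3 + 4*3))*(-37) = (69/83 - 1*3*(3 + 12))*(-37) = (69/83 - 1*3*15)*(-37) = (69/83 - 45)*(-37) = -3666/83*(-37) = 135642/83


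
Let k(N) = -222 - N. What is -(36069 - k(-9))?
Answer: -36282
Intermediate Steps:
-(36069 - k(-9)) = -(36069 - (-222 - 1*(-9))) = -(36069 - (-222 + 9)) = -(36069 - 1*(-213)) = -(36069 + 213) = -1*36282 = -36282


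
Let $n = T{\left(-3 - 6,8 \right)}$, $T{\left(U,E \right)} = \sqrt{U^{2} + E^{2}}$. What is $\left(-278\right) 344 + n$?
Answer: $-95632 + \sqrt{145} \approx -95620.0$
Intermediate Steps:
$T{\left(U,E \right)} = \sqrt{E^{2} + U^{2}}$
$n = \sqrt{145}$ ($n = \sqrt{8^{2} + \left(-3 - 6\right)^{2}} = \sqrt{64 + \left(-3 - 6\right)^{2}} = \sqrt{64 + \left(-9\right)^{2}} = \sqrt{64 + 81} = \sqrt{145} \approx 12.042$)
$\left(-278\right) 344 + n = \left(-278\right) 344 + \sqrt{145} = -95632 + \sqrt{145}$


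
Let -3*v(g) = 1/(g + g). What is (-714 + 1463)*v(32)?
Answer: -749/192 ≈ -3.9010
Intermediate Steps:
v(g) = -1/(6*g) (v(g) = -1/(3*(g + g)) = -1/(2*g)/3 = -1/(6*g))
(-714 + 1463)*v(32) = (-714 + 1463)*(-⅙/32) = 749*(-⅙*1/32) = 749*(-1/192) = -749/192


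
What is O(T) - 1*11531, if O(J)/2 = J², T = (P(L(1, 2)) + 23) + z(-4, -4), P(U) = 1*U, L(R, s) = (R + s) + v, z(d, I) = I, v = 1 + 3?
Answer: -10179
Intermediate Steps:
v = 4
L(R, s) = 4 + R + s (L(R, s) = (R + s) + 4 = 4 + R + s)
P(U) = U
T = 26 (T = ((4 + 1 + 2) + 23) - 4 = (7 + 23) - 4 = 30 - 4 = 26)
O(J) = 2*J²
O(T) - 1*11531 = 2*26² - 1*11531 = 2*676 - 11531 = 1352 - 11531 = -10179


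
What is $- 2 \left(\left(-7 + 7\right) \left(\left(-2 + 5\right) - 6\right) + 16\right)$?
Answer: $-32$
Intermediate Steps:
$- 2 \left(\left(-7 + 7\right) \left(\left(-2 + 5\right) - 6\right) + 16\right) = - 2 \left(0 \left(3 - 6\right) + 16\right) = - 2 \left(0 \left(-3\right) + 16\right) = - 2 \left(0 + 16\right) = \left(-2\right) 16 = -32$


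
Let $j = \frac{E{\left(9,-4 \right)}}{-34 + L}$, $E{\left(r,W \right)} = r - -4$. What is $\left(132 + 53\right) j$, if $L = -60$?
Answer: $- \frac{2405}{94} \approx -25.585$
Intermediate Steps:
$E{\left(r,W \right)} = 4 + r$ ($E{\left(r,W \right)} = r + 4 = 4 + r$)
$j = - \frac{13}{94}$ ($j = \frac{4 + 9}{-34 - 60} = \frac{13}{-94} = 13 \left(- \frac{1}{94}\right) = - \frac{13}{94} \approx -0.1383$)
$\left(132 + 53\right) j = \left(132 + 53\right) \left(- \frac{13}{94}\right) = 185 \left(- \frac{13}{94}\right) = - \frac{2405}{94}$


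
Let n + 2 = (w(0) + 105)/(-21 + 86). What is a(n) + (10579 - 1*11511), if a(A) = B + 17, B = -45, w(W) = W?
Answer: -960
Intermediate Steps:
n = -5/13 (n = -2 + (0 + 105)/(-21 + 86) = -2 + 105/65 = -2 + 105*(1/65) = -2 + 21/13 = -5/13 ≈ -0.38462)
a(A) = -28 (a(A) = -45 + 17 = -28)
a(n) + (10579 - 1*11511) = -28 + (10579 - 1*11511) = -28 + (10579 - 11511) = -28 - 932 = -960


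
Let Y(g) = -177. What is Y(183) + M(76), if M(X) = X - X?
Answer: -177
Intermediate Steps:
M(X) = 0
Y(183) + M(76) = -177 + 0 = -177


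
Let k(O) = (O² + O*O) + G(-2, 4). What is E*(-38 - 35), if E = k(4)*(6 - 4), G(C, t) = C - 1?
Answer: -4234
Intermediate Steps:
G(C, t) = -1 + C
k(O) = -3 + 2*O² (k(O) = (O² + O*O) + (-1 - 2) = (O² + O²) - 3 = 2*O² - 3 = -3 + 2*O²)
E = 58 (E = (-3 + 2*4²)*(6 - 4) = (-3 + 2*16)*2 = (-3 + 32)*2 = 29*2 = 58)
E*(-38 - 35) = 58*(-38 - 35) = 58*(-73) = -4234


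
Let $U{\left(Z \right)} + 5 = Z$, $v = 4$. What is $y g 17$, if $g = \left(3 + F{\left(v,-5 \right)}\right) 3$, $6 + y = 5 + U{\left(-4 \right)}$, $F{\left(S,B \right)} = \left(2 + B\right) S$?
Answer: $4590$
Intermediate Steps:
$F{\left(S,B \right)} = S \left(2 + B\right)$
$U{\left(Z \right)} = -5 + Z$
$y = -10$ ($y = -6 + \left(5 - 9\right) = -6 - 4 = -10$)
$g = -27$ ($g = \left(3 + 4 \left(2 - 5\right)\right) 3 = \left(3 + 4 \left(-3\right)\right) 3 = \left(3 - 12\right) 3 = \left(-9\right) 3 = -27$)
$y g 17 = \left(-10\right) \left(-27\right) 17 = 270 \cdot 17 = 4590$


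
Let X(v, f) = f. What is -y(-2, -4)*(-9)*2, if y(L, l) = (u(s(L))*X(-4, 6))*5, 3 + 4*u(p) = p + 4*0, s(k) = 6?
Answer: 405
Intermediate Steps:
u(p) = -¾ + p/4 (u(p) = -¾ + (p + 4*0)/4 = -¾ + (p + 0)/4 = -¾ + p/4)
y(L, l) = 45/2 (y(L, l) = ((-¾ + (¼)*6)*6)*5 = ((-¾ + 3/2)*6)*5 = ((¾)*6)*5 = (9/2)*5 = 45/2)
-y(-2, -4)*(-9)*2 = -(45/2)*(-9)*2 = -(-405)*2/2 = -1*(-405) = 405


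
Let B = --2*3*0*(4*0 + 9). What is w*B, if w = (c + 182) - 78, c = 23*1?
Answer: 0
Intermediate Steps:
c = 23
w = 127 (w = (23 + 182) - 78 = 205 - 78 = 127)
B = 0 (B = -(-6*0)*(0 + 9) = -0*9 = -1*0 = 0)
w*B = 127*0 = 0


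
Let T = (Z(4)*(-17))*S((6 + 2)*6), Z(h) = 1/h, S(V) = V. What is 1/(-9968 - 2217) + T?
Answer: -2485741/12185 ≈ -204.00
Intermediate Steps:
T = -204 (T = (-17/4)*((6 + 2)*6) = ((¼)*(-17))*(8*6) = -17/4*48 = -204)
1/(-9968 - 2217) + T = 1/(-9968 - 2217) - 204 = 1/(-12185) - 204 = -1/12185 - 204 = -2485741/12185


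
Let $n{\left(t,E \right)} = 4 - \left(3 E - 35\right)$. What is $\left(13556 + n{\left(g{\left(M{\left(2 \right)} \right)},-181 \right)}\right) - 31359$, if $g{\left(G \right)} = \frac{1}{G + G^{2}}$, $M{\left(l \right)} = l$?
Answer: $-17221$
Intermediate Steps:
$n{\left(t,E \right)} = 39 - 3 E$ ($n{\left(t,E \right)} = 4 - \left(-35 + 3 E\right) = 39 - 3 E$)
$\left(13556 + n{\left(g{\left(M{\left(2 \right)} \right)},-181 \right)}\right) - 31359 = \left(13556 + \left(39 - -543\right)\right) - 31359 = \left(13556 + \left(39 + 543\right)\right) - 31359 = \left(13556 + 582\right) - 31359 = 14138 - 31359 = -17221$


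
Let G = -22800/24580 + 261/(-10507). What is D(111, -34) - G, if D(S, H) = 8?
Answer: 115603573/12913103 ≈ 8.9524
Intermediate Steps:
G = -12298749/12913103 (G = -22800*1/24580 + 261*(-1/10507) = -1140/1229 - 261/10507 = -12298749/12913103 ≈ -0.95242)
D(111, -34) - G = 8 - 1*(-12298749/12913103) = 8 + 12298749/12913103 = 115603573/12913103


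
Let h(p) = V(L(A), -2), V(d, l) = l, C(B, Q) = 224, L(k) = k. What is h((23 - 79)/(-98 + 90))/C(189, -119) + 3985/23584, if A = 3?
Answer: 26421/165088 ≈ 0.16004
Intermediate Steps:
h(p) = -2
h((23 - 79)/(-98 + 90))/C(189, -119) + 3985/23584 = -2/224 + 3985/23584 = -2*1/224 + 3985*(1/23584) = -1/112 + 3985/23584 = 26421/165088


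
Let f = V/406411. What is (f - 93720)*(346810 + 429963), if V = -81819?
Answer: -29586445229195247/406411 ≈ -7.2799e+10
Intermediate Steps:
f = -81819/406411 ≈ -0.20132
(f - 93720)*(346810 + 429963) = (-81819/406411 - 93720)*(346810 + 429963) = -38088920739/406411*776773 = -29586445229195247/406411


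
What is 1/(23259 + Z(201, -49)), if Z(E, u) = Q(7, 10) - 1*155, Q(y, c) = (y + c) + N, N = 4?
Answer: 1/23125 ≈ 4.3243e-5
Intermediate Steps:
Q(y, c) = 4 + c + y (Q(y, c) = (y + c) + 4 = (c + y) + 4 = 4 + c + y)
Z(E, u) = -134 (Z(E, u) = (4 + 10 + 7) - 1*155 = 21 - 155 = -134)
1/(23259 + Z(201, -49)) = 1/(23259 - 134) = 1/23125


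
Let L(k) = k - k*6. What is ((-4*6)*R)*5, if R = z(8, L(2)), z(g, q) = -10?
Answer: 1200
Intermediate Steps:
L(k) = -5*k (L(k) = k - 6*k = -5*k)
R = -10
((-4*6)*R)*5 = (-4*6*(-10))*5 = -24*(-10)*5 = 240*5 = 1200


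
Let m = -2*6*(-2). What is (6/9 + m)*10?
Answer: 740/3 ≈ 246.67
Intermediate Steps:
m = 24 (m = -12*(-2) = 24)
(6/9 + m)*10 = (6/9 + 24)*10 = (6*(⅑) + 24)*10 = (⅔ + 24)*10 = (74/3)*10 = 740/3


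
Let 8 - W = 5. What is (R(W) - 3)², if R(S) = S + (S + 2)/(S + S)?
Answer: 25/36 ≈ 0.69444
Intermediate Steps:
W = 3 (W = 8 - 1*5 = 8 - 5 = 3)
R(S) = S + (2 + S)/(2*S) (R(S) = S + (2 + S)/((2*S)) = S + (2 + S)*(1/(2*S)) = S + (2 + S)/(2*S))
(R(W) - 3)² = ((½ + 3 + 1/3) - 3)² = ((½ + 3 + ⅓) - 3)² = (23/6 - 3)² = (⅚)² = 25/36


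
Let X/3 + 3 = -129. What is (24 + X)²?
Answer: 138384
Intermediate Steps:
X = -396 (X = -9 + 3*(-129) = -9 - 387 = -396)
(24 + X)² = (24 - 396)² = (-372)² = 138384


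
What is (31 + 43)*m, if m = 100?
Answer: 7400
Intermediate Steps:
(31 + 43)*m = (31 + 43)*100 = 74*100 = 7400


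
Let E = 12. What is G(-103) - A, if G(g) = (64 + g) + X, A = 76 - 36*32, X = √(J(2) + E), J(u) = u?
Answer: 1037 + √14 ≈ 1040.7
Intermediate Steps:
X = √14 (X = √(2 + 12) = √14 ≈ 3.7417)
A = -1076 (A = 76 - 1152 = -1076)
G(g) = 64 + g + √14 (G(g) = (64 + g) + √14 = 64 + g + √14)
G(-103) - A = (64 - 103 + √14) - 1*(-1076) = (-39 + √14) + 1076 = 1037 + √14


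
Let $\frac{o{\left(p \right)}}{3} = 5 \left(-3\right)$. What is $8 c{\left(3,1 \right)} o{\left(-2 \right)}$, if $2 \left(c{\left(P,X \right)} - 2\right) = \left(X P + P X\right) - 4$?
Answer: $-1080$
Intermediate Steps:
$c{\left(P,X \right)} = P X$ ($c{\left(P,X \right)} = 2 + \frac{\left(X P + P X\right) - 4}{2} = 2 + \frac{\left(P X + P X\right) - 4}{2} = 2 + \frac{2 P X - 4}{2} = 2 + \frac{-4 + 2 P X}{2} = 2 + \left(-2 + P X\right) = P X$)
$o{\left(p \right)} = -45$ ($o{\left(p \right)} = 3 \cdot 5 \left(-3\right) = 3 \left(-15\right) = -45$)
$8 c{\left(3,1 \right)} o{\left(-2 \right)} = 8 \cdot 3 \cdot 1 \left(-45\right) = 8 \cdot 3 \left(-45\right) = 24 \left(-45\right) = -1080$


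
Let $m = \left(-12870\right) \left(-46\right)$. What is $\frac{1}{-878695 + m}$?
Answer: $- \frac{1}{286675} \approx -3.4883 \cdot 10^{-6}$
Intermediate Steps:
$m = 592020$
$\frac{1}{-878695 + m} = \frac{1}{-878695 + 592020} = \frac{1}{-286675} = - \frac{1}{286675}$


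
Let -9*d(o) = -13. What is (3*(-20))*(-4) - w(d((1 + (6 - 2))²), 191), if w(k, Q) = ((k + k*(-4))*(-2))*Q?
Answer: -4246/3 ≈ -1415.3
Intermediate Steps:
d(o) = 13/9 (d(o) = -⅑*(-13) = 13/9)
w(k, Q) = 6*Q*k (w(k, Q) = ((k - 4*k)*(-2))*Q = (-3*k*(-2))*Q = (6*k)*Q = 6*Q*k)
(3*(-20))*(-4) - w(d((1 + (6 - 2))²), 191) = (3*(-20))*(-4) - 6*191*13/9 = -60*(-4) - 1*4966/3 = 240 - 4966/3 = -4246/3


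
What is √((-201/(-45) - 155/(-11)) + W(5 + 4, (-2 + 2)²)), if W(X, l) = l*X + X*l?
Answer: √505230/165 ≈ 4.3079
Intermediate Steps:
W(X, l) = 2*X*l (W(X, l) = X*l + X*l = 2*X*l)
√((-201/(-45) - 155/(-11)) + W(5 + 4, (-2 + 2)²)) = √((-201/(-45) - 155/(-11)) + 2*(5 + 4)*(-2 + 2)²) = √((-201*(-1/45) - 155*(-1/11)) + 2*9*0²) = √((67/15 + 155/11) + 2*9*0) = √(3062/165 + 0) = √(3062/165) = √505230/165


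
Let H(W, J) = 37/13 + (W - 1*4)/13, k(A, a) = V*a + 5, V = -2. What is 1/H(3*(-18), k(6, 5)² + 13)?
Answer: -13/21 ≈ -0.61905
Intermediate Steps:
k(A, a) = 5 - 2*a (k(A, a) = -2*a + 5 = 5 - 2*a)
H(W, J) = 33/13 + W/13 (H(W, J) = 37*(1/13) + (W - 4)*(1/13) = 37/13 + (-4 + W)*(1/13) = 37/13 + (-4/13 + W/13) = 33/13 + W/13)
1/H(3*(-18), k(6, 5)² + 13) = 1/(33/13 + (3*(-18))/13) = 1/(33/13 + (1/13)*(-54)) = 1/(33/13 - 54/13) = 1/(-21/13) = -13/21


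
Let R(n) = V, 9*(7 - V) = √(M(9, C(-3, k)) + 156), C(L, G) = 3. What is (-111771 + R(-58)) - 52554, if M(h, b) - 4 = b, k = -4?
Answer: -164318 - √163/9 ≈ -1.6432e+5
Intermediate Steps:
M(h, b) = 4 + b
V = 7 - √163/9 (V = 7 - √((4 + 3) + 156)/9 = 7 - √(7 + 156)/9 = 7 - √163/9 ≈ 5.5814)
R(n) = 7 - √163/9
(-111771 + R(-58)) - 52554 = (-111771 + (7 - √163/9)) - 52554 = (-111764 - √163/9) - 52554 = -164318 - √163/9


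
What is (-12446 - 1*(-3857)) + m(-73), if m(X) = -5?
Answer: -8594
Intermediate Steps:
(-12446 - 1*(-3857)) + m(-73) = (-12446 - 1*(-3857)) - 5 = (-12446 + 3857) - 5 = -8589 - 5 = -8594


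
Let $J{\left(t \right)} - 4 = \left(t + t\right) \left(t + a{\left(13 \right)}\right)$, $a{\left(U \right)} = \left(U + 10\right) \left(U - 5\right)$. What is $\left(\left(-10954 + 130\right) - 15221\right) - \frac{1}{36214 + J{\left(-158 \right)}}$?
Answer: $- \frac{729312091}{28002} \approx -26045.0$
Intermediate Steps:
$a{\left(U \right)} = \left(-5 + U\right) \left(10 + U\right)$ ($a{\left(U \right)} = \left(10 + U\right) \left(-5 + U\right) = \left(-5 + U\right) \left(10 + U\right)$)
$J{\left(t \right)} = 4 + 2 t \left(184 + t\right)$ ($J{\left(t \right)} = 4 + \left(t + t\right) \left(t + \left(-50 + 13^{2} + 5 \cdot 13\right)\right) = 4 + 2 t \left(t + \left(-50 + 169 + 65\right)\right) = 4 + 2 t \left(t + 184\right) = 4 + 2 t \left(184 + t\right)$)
$\left(\left(-10954 + 130\right) - 15221\right) - \frac{1}{36214 + J{\left(-158 \right)}} = \left(\left(-10954 + 130\right) - 15221\right) - \frac{1}{36214 + \left(4 + 2 \left(-158\right)^{2} + 368 \left(-158\right)\right)} = \left(-10824 - 15221\right) - \frac{1}{36214 + \left(4 + 2 \cdot 24964 - 58144\right)} = -26045 - \frac{1}{36214 + \left(4 + 49928 - 58144\right)} = -26045 - \frac{1}{36214 - 8212} = -26045 - \frac{1}{28002} = - \frac{729312091}{28002}$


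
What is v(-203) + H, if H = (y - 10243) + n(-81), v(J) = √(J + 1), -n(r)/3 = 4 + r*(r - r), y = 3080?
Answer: -7175 + I*√202 ≈ -7175.0 + 14.213*I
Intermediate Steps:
n(r) = -12 (n(r) = -3*(4 + r*(r - r)) = -3*(4 + r*0) = -3*(4 + 0) = -3*4 = -12)
v(J) = √(1 + J)
H = -7175 (H = (3080 - 10243) - 12 = -7163 - 12 = -7175)
v(-203) + H = √(1 - 203) - 7175 = √(-202) - 7175 = I*√202 - 7175 = -7175 + I*√202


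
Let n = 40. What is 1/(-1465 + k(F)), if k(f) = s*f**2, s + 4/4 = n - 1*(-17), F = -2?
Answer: -1/1241 ≈ -0.00080580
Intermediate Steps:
s = 56 (s = -1 + (40 - 1*(-17)) = -1 + (40 + 17) = -1 + 57 = 56)
k(f) = 56*f**2
1/(-1465 + k(F)) = 1/(-1465 + 56*(-2)**2) = 1/(-1465 + 56*4) = 1/(-1465 + 224) = 1/(-1241) = -1/1241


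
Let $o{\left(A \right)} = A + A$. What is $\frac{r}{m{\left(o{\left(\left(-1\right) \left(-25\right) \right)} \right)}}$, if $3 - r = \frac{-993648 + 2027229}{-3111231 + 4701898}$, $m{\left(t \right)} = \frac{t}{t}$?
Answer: $\frac{3738420}{1590667} \approx 2.3502$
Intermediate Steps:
$o{\left(A \right)} = 2 A$
$m{\left(t \right)} = 1$
$r = \frac{3738420}{1590667}$ ($r = 3 - \frac{-993648 + 2027229}{-3111231 + 4701898} = 3 - \frac{1033581}{1590667} = \frac{3738420}{1590667} \approx 2.3502$)
$\frac{r}{m{\left(o{\left(\left(-1\right) \left(-25\right) \right)} \right)}} = \frac{3738420}{1590667 \cdot 1} = \frac{3738420}{1590667} \cdot 1 = \frac{3738420}{1590667}$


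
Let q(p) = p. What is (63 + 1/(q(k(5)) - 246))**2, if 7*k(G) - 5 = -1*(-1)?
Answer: 11685826201/2944656 ≈ 3968.5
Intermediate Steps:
k(G) = 6/7 (k(G) = 5/7 + (-1*(-1))/7 = 5/7 + (1/7)*1 = 5/7 + 1/7 = 6/7)
(63 + 1/(q(k(5)) - 246))**2 = (63 + 1/(6/7 - 246))**2 = (63 + 1/(-1716/7))**2 = (63 - 7/1716)**2 = (108101/1716)**2 = 11685826201/2944656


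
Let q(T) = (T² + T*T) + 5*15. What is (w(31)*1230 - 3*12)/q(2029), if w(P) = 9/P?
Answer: 1422/36463781 ≈ 3.8998e-5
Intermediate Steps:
q(T) = 75 + 2*T² (q(T) = (T² + T²) + 75 = 2*T² + 75 = 75 + 2*T²)
(w(31)*1230 - 3*12)/q(2029) = ((9/31)*1230 - 3*12)/(75 + 2*2029²) = ((9*(1/31))*1230 - 36)/(75 + 2*4116841) = ((9/31)*1230 - 36)/(75 + 8233682) = (11070/31 - 36)/8233757 = (9954/31)*(1/8233757) = 1422/36463781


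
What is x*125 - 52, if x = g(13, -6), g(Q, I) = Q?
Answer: 1573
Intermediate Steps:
x = 13
x*125 - 52 = 13*125 - 52 = 1625 - 52 = 1573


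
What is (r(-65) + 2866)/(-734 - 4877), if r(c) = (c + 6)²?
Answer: -6347/5611 ≈ -1.1312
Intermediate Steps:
r(c) = (6 + c)²
(r(-65) + 2866)/(-734 - 4877) = ((6 - 65)² + 2866)/(-734 - 4877) = ((-59)² + 2866)/(-5611) = (3481 + 2866)*(-1/5611) = 6347*(-1/5611) = -6347/5611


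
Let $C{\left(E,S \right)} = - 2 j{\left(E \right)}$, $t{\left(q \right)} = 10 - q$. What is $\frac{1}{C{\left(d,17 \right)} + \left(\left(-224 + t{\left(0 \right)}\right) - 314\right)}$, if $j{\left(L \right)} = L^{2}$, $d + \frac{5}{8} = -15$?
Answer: $- \frac{32}{32521} \approx -0.00098398$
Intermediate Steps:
$d = - \frac{125}{8}$ ($d = - \frac{5}{8} - 15 = - \frac{125}{8} \approx -15.625$)
$C{\left(E,S \right)} = - 2 E^{2}$
$\frac{1}{C{\left(d,17 \right)} + \left(\left(-224 + t{\left(0 \right)}\right) - 314\right)} = \frac{1}{- 2 \left(- \frac{125}{8}\right)^{2} + \left(\left(-224 + \left(10 - 0\right)\right) - 314\right)} = \frac{1}{\left(-2\right) \frac{15625}{64} + \left(\left(-224 + \left(10 + 0\right)\right) - 314\right)} = \frac{1}{- \frac{15625}{32} + \left(\left(-224 + 10\right) - 314\right)} = \frac{1}{- \frac{15625}{32} - 528} = \frac{1}{- \frac{32521}{32}} = - \frac{32}{32521}$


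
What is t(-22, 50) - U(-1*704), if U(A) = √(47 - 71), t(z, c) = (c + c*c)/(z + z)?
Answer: -1275/22 - 2*I*√6 ≈ -57.955 - 4.899*I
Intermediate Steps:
t(z, c) = (c + c²)/(2*z) (t(z, c) = (c + c²)/((2*z)) = (c + c²)*(1/(2*z)) = (c + c²)/(2*z))
U(A) = 2*I*√6 (U(A) = √(-24) = 2*I*√6)
t(-22, 50) - U(-1*704) = (½)*50*(1 + 50)/(-22) - 2*I*√6 = (½)*50*(-1/22)*51 - 2*I*√6 = -1275/22 - 2*I*√6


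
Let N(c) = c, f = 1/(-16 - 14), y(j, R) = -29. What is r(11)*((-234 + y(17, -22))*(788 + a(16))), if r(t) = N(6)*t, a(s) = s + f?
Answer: -69776267/5 ≈ -1.3955e+7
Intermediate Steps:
f = -1/30 (f = 1/(-30) = -1/30 ≈ -0.033333)
a(s) = -1/30 + s (a(s) = s - 1/30 = -1/30 + s)
r(t) = 6*t
r(11)*((-234 + y(17, -22))*(788 + a(16))) = (6*11)*((-234 - 29)*(788 + (-1/30 + 16))) = 66*(-263*(788 + 479/30)) = 66*(-263*24119/30) = 66*(-6343297/30) = -69776267/5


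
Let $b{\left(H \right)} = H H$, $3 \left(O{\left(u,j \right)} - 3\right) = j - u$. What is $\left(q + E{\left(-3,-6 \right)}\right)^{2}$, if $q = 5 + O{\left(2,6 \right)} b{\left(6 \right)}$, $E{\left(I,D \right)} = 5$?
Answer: $27556$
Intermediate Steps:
$O{\left(u,j \right)} = 3 - \frac{u}{3} + \frac{j}{3}$ ($O{\left(u,j \right)} = 3 + \frac{j - u}{3} = 3 + \left(- \frac{u}{3} + \frac{j}{3}\right) = 3 - \frac{u}{3} + \frac{j}{3}$)
$b{\left(H \right)} = H^{2}$
$q = 161$ ($q = 5 + \left(3 - \frac{2}{3} + \frac{1}{3} \cdot 6\right) 6^{2} = 5 + \left(3 - \frac{2}{3} + 2\right) 36 = 5 + \frac{13}{3} \cdot 36 = 5 + 156 = 161$)
$\left(q + E{\left(-3,-6 \right)}\right)^{2} = \left(161 + 5\right)^{2} = 166^{2} = 27556$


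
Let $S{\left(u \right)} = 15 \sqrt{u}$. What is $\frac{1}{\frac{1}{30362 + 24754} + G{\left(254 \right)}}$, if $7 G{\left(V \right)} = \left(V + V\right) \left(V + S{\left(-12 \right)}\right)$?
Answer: $\frac{2743789894722828}{52693309065895739761} - \frac{324069672286080 i \sqrt{3}}{52693309065895739761} \approx 5.2071 \cdot 10^{-5} - 1.0652 \cdot 10^{-5} i$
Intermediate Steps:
$G{\left(V \right)} = \frac{2 V \left(V + 30 i \sqrt{3}\right)}{7}$ ($G{\left(V \right)} = \frac{\left(V + V\right) \left(V + 15 \sqrt{-12}\right)}{7} = \frac{2 V \left(V + 15 \cdot 2 i \sqrt{3}\right)}{7} = \frac{2 V \left(V + 30 i \sqrt{3}\right)}{7}$)
$\frac{1}{\frac{1}{30362 + 24754} + G{\left(254 \right)}} = \frac{1}{\frac{1}{30362 + 24754} + \frac{2}{7} \cdot 254 \left(254 + 30 i \sqrt{3}\right)} = \frac{1}{\frac{1}{55116} + \left(\frac{129032}{7} + \frac{15240 i \sqrt{3}}{7}\right)} = \frac{1}{\frac{7111727719}{385812} + \frac{15240 i \sqrt{3}}{7}}$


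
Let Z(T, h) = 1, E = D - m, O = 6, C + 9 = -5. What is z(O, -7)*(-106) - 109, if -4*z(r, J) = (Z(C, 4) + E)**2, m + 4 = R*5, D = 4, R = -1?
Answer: 5085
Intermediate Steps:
C = -14 (C = -9 - 5 = -14)
m = -9 (m = -4 - 1*5 = -4 - 5 = -9)
E = 13 (E = 4 - 1*(-9) = 4 + 9 = 13)
z(r, J) = -49 (z(r, J) = -(1 + 13)**2/4 = -1/4*14**2 = -1/4*196 = -49)
z(O, -7)*(-106) - 109 = -49*(-106) - 109 = 5194 - 109 = 5085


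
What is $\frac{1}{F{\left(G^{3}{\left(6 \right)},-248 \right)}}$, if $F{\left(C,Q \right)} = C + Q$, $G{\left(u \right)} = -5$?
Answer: $- \frac{1}{373} \approx -0.002681$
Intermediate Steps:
$\frac{1}{F{\left(G^{3}{\left(6 \right)},-248 \right)}} = \frac{1}{\left(-5\right)^{3} - 248} = \frac{1}{-125 - 248} = \frac{1}{-373} = - \frac{1}{373}$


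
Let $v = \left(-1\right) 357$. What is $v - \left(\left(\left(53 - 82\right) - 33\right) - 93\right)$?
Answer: $-202$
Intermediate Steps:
$v = -357$
$v - \left(\left(\left(53 - 82\right) - 33\right) - 93\right) = -357 - \left(\left(\left(53 - 82\right) - 33\right) - 93\right) = -357 - \left(\left(-29 - 33\right) - 93\right) = -357 - \left(-62 - 93\right) = -357 - -155 = -357 + 155 = -202$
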